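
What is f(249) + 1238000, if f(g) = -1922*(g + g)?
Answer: 280844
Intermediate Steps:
f(g) = -3844*g
f(249) + 1238000 = -3844*249 + 1238000 = -957156 + 1238000 = 280844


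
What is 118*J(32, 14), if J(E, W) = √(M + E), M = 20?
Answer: 236*√13 ≈ 850.91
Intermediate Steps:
J(E, W) = √(20 + E)
118*J(32, 14) = 118*√(20 + 32) = 118*√52 = 118*(2*√13) = 236*√13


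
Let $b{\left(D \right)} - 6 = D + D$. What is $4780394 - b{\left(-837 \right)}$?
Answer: $4782062$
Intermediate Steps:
$b{\left(D \right)} = 6 + 2 D$ ($b{\left(D \right)} = 6 + \left(D + D\right) = 6 + 2 D$)
$4780394 - b{\left(-837 \right)} = 4780394 - \left(6 + 2 \left(-837\right)\right) = 4780394 - \left(6 - 1674\right) = 4780394 - -1668 = 4780394 + 1668 = 4782062$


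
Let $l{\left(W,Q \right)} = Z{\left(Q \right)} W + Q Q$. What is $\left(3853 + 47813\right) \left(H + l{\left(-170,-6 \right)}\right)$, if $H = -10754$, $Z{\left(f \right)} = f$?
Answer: $-501056868$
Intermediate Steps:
$l{\left(W,Q \right)} = Q^{2} + Q W$ ($l{\left(W,Q \right)} = Q W + Q Q = Q W + Q^{2} = Q^{2} + Q W$)
$\left(3853 + 47813\right) \left(H + l{\left(-170,-6 \right)}\right) = \left(3853 + 47813\right) \left(-10754 - 6 \left(-6 - 170\right)\right) = 51666 \left(-10754 - -1056\right) = 51666 \left(-10754 + 1056\right) = 51666 \left(-9698\right) = -501056868$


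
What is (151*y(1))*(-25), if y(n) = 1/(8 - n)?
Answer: -3775/7 ≈ -539.29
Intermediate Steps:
(151*y(1))*(-25) = (151*(-1/(-8 + 1)))*(-25) = (151*(-1/(-7)))*(-25) = (151*(-1*(-⅐)))*(-25) = (151*(⅐))*(-25) = (151/7)*(-25) = -3775/7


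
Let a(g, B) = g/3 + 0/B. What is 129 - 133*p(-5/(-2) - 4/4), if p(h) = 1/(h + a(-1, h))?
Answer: 15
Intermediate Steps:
a(g, B) = g/3 (a(g, B) = g*(⅓) + 0 = g/3 + 0 = g/3)
p(h) = 1/(-⅓ + h) (p(h) = 1/(h + (⅓)*(-1)) = 1/(h - ⅓) = 1/(-⅓ + h))
129 - 133*p(-5/(-2) - 4/4) = 129 - 399/(-1 + 3*(-5/(-2) - 4/4)) = 129 - 399/(-1 + 3*(-5*(-½) - 4*¼)) = 129 - 399/(-1 + 3*(5/2 - 1)) = 129 - 399/(-1 + 3*(3/2)) = 129 - 399/(-1 + 9/2) = 129 - 399/7/2 = 129 - 399*2/7 = 129 - 133*6/7 = 129 - 114 = 15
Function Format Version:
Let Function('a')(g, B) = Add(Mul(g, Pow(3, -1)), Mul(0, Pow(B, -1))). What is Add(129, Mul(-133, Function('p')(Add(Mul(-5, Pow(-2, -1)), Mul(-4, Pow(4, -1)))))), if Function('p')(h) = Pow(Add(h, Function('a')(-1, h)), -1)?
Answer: 15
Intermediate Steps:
Function('a')(g, B) = Mul(Rational(1, 3), g) (Function('a')(g, B) = Add(Mul(g, Rational(1, 3)), 0) = Add(Mul(Rational(1, 3), g), 0) = Mul(Rational(1, 3), g))
Function('p')(h) = Pow(Add(Rational(-1, 3), h), -1) (Function('p')(h) = Pow(Add(h, Mul(Rational(1, 3), -1)), -1) = Pow(Add(h, Rational(-1, 3)), -1) = Pow(Add(Rational(-1, 3), h), -1))
Add(129, Mul(-133, Function('p')(Add(Mul(-5, Pow(-2, -1)), Mul(-4, Pow(4, -1)))))) = Add(129, Mul(-133, Mul(3, Pow(Add(-1, Mul(3, Add(Mul(-5, Pow(-2, -1)), Mul(-4, Pow(4, -1))))), -1)))) = Add(129, Mul(-133, Mul(3, Pow(Add(-1, Mul(3, Add(Mul(-5, Rational(-1, 2)), Mul(-4, Rational(1, 4))))), -1)))) = Add(129, Mul(-133, Mul(3, Pow(Add(-1, Mul(3, Add(Rational(5, 2), -1))), -1)))) = Add(129, Mul(-133, Mul(3, Pow(Add(-1, Mul(3, Rational(3, 2))), -1)))) = Add(129, Mul(-133, Mul(3, Pow(Add(-1, Rational(9, 2)), -1)))) = Add(129, Mul(-133, Mul(3, Pow(Rational(7, 2), -1)))) = Add(129, Mul(-133, Mul(3, Rational(2, 7)))) = Add(129, Mul(-133, Rational(6, 7))) = Add(129, -114) = 15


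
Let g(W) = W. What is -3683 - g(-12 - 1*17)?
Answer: -3654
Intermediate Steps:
-3683 - g(-12 - 1*17) = -3683 - (-12 - 1*17) = -3683 - (-12 - 17) = -3683 - 1*(-29) = -3683 + 29 = -3654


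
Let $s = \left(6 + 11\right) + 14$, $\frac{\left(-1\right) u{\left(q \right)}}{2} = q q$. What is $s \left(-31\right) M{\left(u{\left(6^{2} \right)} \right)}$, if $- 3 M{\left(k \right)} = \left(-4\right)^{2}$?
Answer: $\frac{15376}{3} \approx 5125.3$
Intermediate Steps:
$u{\left(q \right)} = - 2 q^{2}$ ($u{\left(q \right)} = - 2 q q = - 2 q^{2}$)
$M{\left(k \right)} = - \frac{16}{3}$ ($M{\left(k \right)} = - \frac{\left(-4\right)^{2}}{3} = \left(- \frac{1}{3}\right) 16 = - \frac{16}{3}$)
$s = 31$ ($s = 17 + 14 = 31$)
$s \left(-31\right) M{\left(u{\left(6^{2} \right)} \right)} = 31 \left(-31\right) \left(- \frac{16}{3}\right) = \left(-961\right) \left(- \frac{16}{3}\right) = \frac{15376}{3}$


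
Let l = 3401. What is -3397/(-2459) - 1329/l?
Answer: 8285186/8363059 ≈ 0.99069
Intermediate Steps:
-3397/(-2459) - 1329/l = -3397/(-2459) - 1329/3401 = -3397*(-1/2459) - 1329*1/3401 = 3397/2459 - 1329/3401 = 8285186/8363059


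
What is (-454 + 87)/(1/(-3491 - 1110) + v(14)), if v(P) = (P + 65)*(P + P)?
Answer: -1688567/10177411 ≈ -0.16591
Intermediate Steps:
v(P) = 2*P*(65 + P) (v(P) = (65 + P)*(2*P) = 2*P*(65 + P))
(-454 + 87)/(1/(-3491 - 1110) + v(14)) = (-454 + 87)/(1/(-3491 - 1110) + 2*14*(65 + 14)) = -367/(1/(-4601) + 2*14*79) = -367/(-1/4601 + 2212) = -367/10177411/4601 = -367*4601/10177411 = -1688567/10177411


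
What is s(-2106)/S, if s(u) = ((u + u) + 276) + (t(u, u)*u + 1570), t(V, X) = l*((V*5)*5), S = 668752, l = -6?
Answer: -332643883/334376 ≈ -994.82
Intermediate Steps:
t(V, X) = -150*V (t(V, X) = -6*V*5*5 = -6*5*V*5 = -150*V)
s(u) = 1846 - 150*u**2 + 2*u (s(u) = ((u + u) + 276) + ((-150*u)*u + 1570) = (2*u + 276) + (-150*u**2 + 1570) = (276 + 2*u) + (1570 - 150*u**2) = 1846 - 150*u**2 + 2*u)
s(-2106)/S = (1846 - 150*(-2106)**2 + 2*(-2106))/668752 = (1846 - 150*4435236 - 4212)*(1/668752) = (1846 - 665285400 - 4212)*(1/668752) = -665287766*1/668752 = -332643883/334376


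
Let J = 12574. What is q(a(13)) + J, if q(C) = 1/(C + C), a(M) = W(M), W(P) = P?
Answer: 326925/26 ≈ 12574.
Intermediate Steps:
a(M) = M
q(C) = 1/(2*C)
q(a(13)) + J = (1/2)/13 + 12574 = (1/2)*(1/13) + 12574 = 1/26 + 12574 = 326925/26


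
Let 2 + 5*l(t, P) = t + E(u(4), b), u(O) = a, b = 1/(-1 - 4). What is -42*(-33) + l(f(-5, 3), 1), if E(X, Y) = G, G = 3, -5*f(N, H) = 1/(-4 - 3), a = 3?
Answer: 242586/175 ≈ 1386.2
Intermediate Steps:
b = -⅕ (b = 1/(-5) = -⅕ ≈ -0.20000)
f(N, H) = 1/35 (f(N, H) = -1/(5*(-4 - 3)) = -⅕/(-7) = -⅕*(-⅐) = 1/35)
u(O) = 3
E(X, Y) = 3
l(t, P) = ⅕ + t/5 (l(t, P) = -⅖ + (t + 3)/5 = -⅖ + (3 + t)/5 = -⅖ + (⅗ + t/5) = ⅕ + t/5)
-42*(-33) + l(f(-5, 3), 1) = -42*(-33) + (⅕ + (⅕)*(1/35)) = 1386 + (⅕ + 1/175) = 1386 + 36/175 = 242586/175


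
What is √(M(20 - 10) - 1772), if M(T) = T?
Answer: I*√1762 ≈ 41.976*I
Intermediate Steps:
√(M(20 - 10) - 1772) = √((20 - 10) - 1772) = √(10 - 1772) = √(-1762) = I*√1762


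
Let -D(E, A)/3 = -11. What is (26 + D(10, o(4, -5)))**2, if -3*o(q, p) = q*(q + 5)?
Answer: 3481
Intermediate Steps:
o(q, p) = -q*(5 + q)/3 (o(q, p) = -q*(q + 5)/3 = -q*(5 + q)/3)
D(E, A) = 33 (D(E, A) = -3*(-11) = 33)
(26 + D(10, o(4, -5)))**2 = (26 + 33)**2 = 59**2 = 3481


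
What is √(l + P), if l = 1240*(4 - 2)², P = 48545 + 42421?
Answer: √95926 ≈ 309.72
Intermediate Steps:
P = 90966
l = 4960 (l = 1240*2² = 1240*4 = 4960)
√(l + P) = √(4960 + 90966) = √95926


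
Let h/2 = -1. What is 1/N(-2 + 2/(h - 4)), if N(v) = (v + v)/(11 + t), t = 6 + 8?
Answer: -75/14 ≈ -5.3571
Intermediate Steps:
t = 14
h = -2 (h = 2*(-1) = -2)
N(v) = 2*v/25 (N(v) = (v + v)/(11 + 14) = (2*v)/25 = (2*v)*(1/25) = 2*v/25)
1/N(-2 + 2/(h - 4)) = 1/(2*(-2 + 2/(-2 - 4))/25) = 1/(2*(-2 + 2/(-6))/25) = 1/(2*(-2 - ⅙*2)/25) = 1/(2*(-2 - ⅓)/25) = 1/((2/25)*(-7/3)) = 1/(-14/75) = -75/14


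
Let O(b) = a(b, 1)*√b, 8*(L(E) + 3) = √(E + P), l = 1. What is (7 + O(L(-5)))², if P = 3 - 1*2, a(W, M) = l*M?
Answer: (14 + √(-12 + I))²/4 ≈ 47.009 + 24.52*I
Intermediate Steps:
a(W, M) = M (a(W, M) = 1*M = M)
P = 1 (P = 3 - 2 = 1)
L(E) = -3 + √(1 + E)/8 (L(E) = -3 + √(E + 1)/8 = -3 + √(1 + E)/8)
O(b) = √b (O(b) = 1*√b = √b)
(7 + O(L(-5)))² = (7 + √(-3 + √(1 - 5)/8))² = (7 + √(-3 + √(-4)/8))² = (7 + √(-3 + (2*I)/8))² = (7 + √(-3 + I/4))²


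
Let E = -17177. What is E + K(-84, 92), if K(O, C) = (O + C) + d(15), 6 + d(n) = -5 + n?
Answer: -17165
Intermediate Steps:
d(n) = -11 + n (d(n) = -6 + (-5 + n) = -11 + n)
K(O, C) = 4 + C + O (K(O, C) = (O + C) + (-11 + 15) = (C + O) + 4 = 4 + C + O)
E + K(-84, 92) = -17177 + (4 + 92 - 84) = -17177 + 12 = -17165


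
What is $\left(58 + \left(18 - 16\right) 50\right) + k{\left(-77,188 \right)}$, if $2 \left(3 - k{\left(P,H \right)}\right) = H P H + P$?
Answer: $\frac{2721887}{2} \approx 1.3609 \cdot 10^{6}$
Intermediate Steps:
$k{\left(P,H \right)} = 3 - \frac{P}{2} - \frac{P H^{2}}{2}$ ($k{\left(P,H \right)} = 3 - \frac{H P H + P}{2} = 3 - \frac{P H^{2} + P}{2} = 3 - \frac{P + P H^{2}}{2} = 3 - \left(\frac{P}{2} + \frac{P H^{2}}{2}\right) = 3 - \frac{P}{2} - \frac{P H^{2}}{2}$)
$\left(58 + \left(18 - 16\right) 50\right) + k{\left(-77,188 \right)} = \left(58 + \left(18 - 16\right) 50\right) - \left(- \frac{83}{2} - 1360744\right) = \left(58 + 2 \cdot 50\right) + \left(3 + \frac{77}{2} - \left(- \frac{77}{2}\right) 35344\right) = \left(58 + 100\right) + \left(3 + \frac{77}{2} + 1360744\right) = 158 + \frac{2721571}{2} = \frac{2721887}{2}$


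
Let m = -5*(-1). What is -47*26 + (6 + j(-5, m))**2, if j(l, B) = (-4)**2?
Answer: -738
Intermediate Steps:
m = 5
j(l, B) = 16
-47*26 + (6 + j(-5, m))**2 = -47*26 + (6 + 16)**2 = -1222 + 22**2 = -1222 + 484 = -738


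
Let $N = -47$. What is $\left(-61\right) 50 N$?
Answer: $143350$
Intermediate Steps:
$\left(-61\right) 50 N = \left(-61\right) 50 \left(-47\right) = \left(-3050\right) \left(-47\right) = 143350$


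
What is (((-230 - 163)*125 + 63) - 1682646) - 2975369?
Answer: -4707077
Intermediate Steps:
(((-230 - 163)*125 + 63) - 1682646) - 2975369 = ((-393*125 + 63) - 1682646) - 2975369 = ((-49125 + 63) - 1682646) - 2975369 = (-49062 - 1682646) - 2975369 = -1731708 - 2975369 = -4707077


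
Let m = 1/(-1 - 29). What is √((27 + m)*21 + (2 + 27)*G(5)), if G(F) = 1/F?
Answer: √57210/10 ≈ 23.919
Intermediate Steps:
m = -1/30 (m = 1/(-30) = -1/30 ≈ -0.033333)
√((27 + m)*21 + (2 + 27)*G(5)) = √((27 - 1/30)*21 + (2 + 27)/5) = √((809/30)*21 + 29*(⅕)) = √(5663/10 + 29/5) = √(5721/10) = √57210/10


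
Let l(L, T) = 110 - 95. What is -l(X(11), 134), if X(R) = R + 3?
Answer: -15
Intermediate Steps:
X(R) = 3 + R
l(L, T) = 15
-l(X(11), 134) = -1*15 = -15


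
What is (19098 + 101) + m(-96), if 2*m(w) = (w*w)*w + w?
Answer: -423217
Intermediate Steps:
m(w) = w/2 + w**3/2 (m(w) = ((w*w)*w + w)/2 = (w**2*w + w)/2 = (w**3 + w)/2 = (w + w**3)/2 = w/2 + w**3/2)
(19098 + 101) + m(-96) = (19098 + 101) + (1/2)*(-96)*(1 + (-96)**2) = 19199 + (1/2)*(-96)*(1 + 9216) = 19199 + (1/2)*(-96)*9217 = 19199 - 442416 = -423217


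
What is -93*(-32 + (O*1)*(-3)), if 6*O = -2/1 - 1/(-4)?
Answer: 23157/8 ≈ 2894.6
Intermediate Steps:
O = -7/24 (O = (-2/1 - 1/(-4))/6 = (-2*1 - 1*(-1/4))/6 = (-2 + 1/4)/6 = (1/6)*(-7/4) = -7/24 ≈ -0.29167)
-93*(-32 + (O*1)*(-3)) = -93*(-32 - 7/24*1*(-3)) = -93*(-32 - 7/24*(-3)) = -93*(-32 + 7/8) = -93*(-249/8) = 23157/8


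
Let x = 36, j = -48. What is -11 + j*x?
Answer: -1739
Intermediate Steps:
-11 + j*x = -11 - 48*36 = -11 - 1728 = -1739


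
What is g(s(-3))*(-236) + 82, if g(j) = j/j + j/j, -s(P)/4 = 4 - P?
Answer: -390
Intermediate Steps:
s(P) = -16 + 4*P (s(P) = -4*(4 - P) = -16 + 4*P)
g(j) = 2 (g(j) = 1 + 1 = 2)
g(s(-3))*(-236) + 82 = 2*(-236) + 82 = -472 + 82 = -390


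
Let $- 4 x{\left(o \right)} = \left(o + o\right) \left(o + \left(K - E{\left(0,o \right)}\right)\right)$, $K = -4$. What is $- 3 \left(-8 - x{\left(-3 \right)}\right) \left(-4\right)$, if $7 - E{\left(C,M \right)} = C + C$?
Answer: $156$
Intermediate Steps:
$E{\left(C,M \right)} = 7 - 2 C$ ($E{\left(C,M \right)} = 7 - \left(C + C\right) = 7 - 2 C$)
$x{\left(o \right)} = - \frac{o \left(-11 + o\right)}{2}$ ($x{\left(o \right)} = - \frac{\left(o + o\right) \left(o - \left(11 + 0\right)\right)}{4} = - \frac{2 o \left(o - 11\right)}{4} = - \frac{2 o \left(-11 + o\right)}{4} = - \frac{o \left(-11 + o\right)}{2}$)
$- 3 \left(-8 - x{\left(-3 \right)}\right) \left(-4\right) = - 3 \left(-8 - \frac{1}{2} \left(-3\right) \left(11 - -3\right)\right) \left(-4\right) = - 3 \left(-8 - \frac{1}{2} \left(-3\right) \left(11 + 3\right)\right) \left(-4\right) = - 3 \left(-8 - \frac{1}{2} \left(-3\right) 14\right) \left(-4\right) = - 3 \left(-8 - -21\right) \left(-4\right) = - 3 \left(-8 + 21\right) \left(-4\right) = \left(-3\right) 13 \left(-4\right) = \left(-39\right) \left(-4\right) = 156$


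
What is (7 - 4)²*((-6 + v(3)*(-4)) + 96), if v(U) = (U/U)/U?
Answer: 798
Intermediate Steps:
v(U) = 1/U
(7 - 4)²*((-6 + v(3)*(-4)) + 96) = (7 - 4)²*((-6 - 4/3) + 96) = 3²*((-6 + (⅓)*(-4)) + 96) = 9*((-6 - 4/3) + 96) = 9*(-22/3 + 96) = 9*(266/3) = 798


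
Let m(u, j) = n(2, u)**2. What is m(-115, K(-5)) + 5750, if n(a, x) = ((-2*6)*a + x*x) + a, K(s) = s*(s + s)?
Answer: 174324959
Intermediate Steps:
K(s) = 2*s**2 (K(s) = s*(2*s) = 2*s**2)
n(a, x) = x**2 - 11*a (n(a, x) = (-12*a + x**2) + a = (x**2 - 12*a) + a = x**2 - 11*a)
m(u, j) = (-22 + u**2)**2 (m(u, j) = (u**2 - 11*2)**2 = (u**2 - 22)**2 = (-22 + u**2)**2)
m(-115, K(-5)) + 5750 = (-22 + (-115)**2)**2 + 5750 = (-22 + 13225)**2 + 5750 = 13203**2 + 5750 = 174319209 + 5750 = 174324959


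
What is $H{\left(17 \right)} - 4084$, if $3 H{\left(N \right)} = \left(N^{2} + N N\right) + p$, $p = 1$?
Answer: $-3891$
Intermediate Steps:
$H{\left(N \right)} = \frac{1}{3} + \frac{2 N^{2}}{3}$ ($H{\left(N \right)} = \frac{\left(N^{2} + N N\right) + 1}{3} = \frac{\left(N^{2} + N^{2}\right) + 1}{3} = \frac{2 N^{2} + 1}{3} = \frac{1 + 2 N^{2}}{3} = \frac{1}{3} + \frac{2 N^{2}}{3}$)
$H{\left(17 \right)} - 4084 = \left(\frac{1}{3} + \frac{2 \cdot 17^{2}}{3}\right) - 4084 = \left(\frac{1}{3} + \frac{2}{3} \cdot 289\right) - 4084 = \left(\frac{1}{3} + \frac{578}{3}\right) - 4084 = 193 - 4084 = -3891$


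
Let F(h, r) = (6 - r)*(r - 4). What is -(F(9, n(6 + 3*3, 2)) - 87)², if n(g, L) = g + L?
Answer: -52900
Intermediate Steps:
n(g, L) = L + g
F(h, r) = (-4 + r)*(6 - r) (F(h, r) = (6 - r)*(-4 + r) = (-4 + r)*(6 - r))
-(F(9, n(6 + 3*3, 2)) - 87)² = -((-24 - (2 + (6 + 3*3))² + 10*(2 + (6 + 3*3))) - 87)² = -((-24 - (2 + (6 + 9))² + 10*(2 + (6 + 9))) - 87)² = -((-24 - (2 + 15)² + 10*(2 + 15)) - 87)² = -((-24 - 1*17² + 10*17) - 87)² = -((-24 - 1*289 + 170) - 87)² = -((-24 - 289 + 170) - 87)² = -(-143 - 87)² = -1*(-230)² = -1*52900 = -52900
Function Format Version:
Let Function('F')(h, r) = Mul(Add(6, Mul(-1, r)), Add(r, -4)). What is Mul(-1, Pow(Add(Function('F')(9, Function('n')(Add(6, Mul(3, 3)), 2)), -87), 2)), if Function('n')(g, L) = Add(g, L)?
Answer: -52900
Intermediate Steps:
Function('n')(g, L) = Add(L, g)
Function('F')(h, r) = Mul(Add(-4, r), Add(6, Mul(-1, r))) (Function('F')(h, r) = Mul(Add(6, Mul(-1, r)), Add(-4, r)) = Mul(Add(-4, r), Add(6, Mul(-1, r))))
Mul(-1, Pow(Add(Function('F')(9, Function('n')(Add(6, Mul(3, 3)), 2)), -87), 2)) = Mul(-1, Pow(Add(Add(-24, Mul(-1, Pow(Add(2, Add(6, Mul(3, 3))), 2)), Mul(10, Add(2, Add(6, Mul(3, 3))))), -87), 2)) = Mul(-1, Pow(Add(Add(-24, Mul(-1, Pow(Add(2, Add(6, 9)), 2)), Mul(10, Add(2, Add(6, 9)))), -87), 2)) = Mul(-1, Pow(Add(Add(-24, Mul(-1, Pow(Add(2, 15), 2)), Mul(10, Add(2, 15))), -87), 2)) = Mul(-1, Pow(Add(Add(-24, Mul(-1, Pow(17, 2)), Mul(10, 17)), -87), 2)) = Mul(-1, Pow(Add(Add(-24, Mul(-1, 289), 170), -87), 2)) = Mul(-1, Pow(Add(Add(-24, -289, 170), -87), 2)) = Mul(-1, Pow(Add(-143, -87), 2)) = Mul(-1, Pow(-230, 2)) = Mul(-1, 52900) = -52900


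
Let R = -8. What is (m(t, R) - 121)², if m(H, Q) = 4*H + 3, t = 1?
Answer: 12996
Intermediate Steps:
m(H, Q) = 3 + 4*H
(m(t, R) - 121)² = ((3 + 4*1) - 121)² = ((3 + 4) - 121)² = (7 - 121)² = (-114)² = 12996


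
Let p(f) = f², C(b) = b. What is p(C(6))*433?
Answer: 15588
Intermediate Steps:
p(C(6))*433 = 6²*433 = 36*433 = 15588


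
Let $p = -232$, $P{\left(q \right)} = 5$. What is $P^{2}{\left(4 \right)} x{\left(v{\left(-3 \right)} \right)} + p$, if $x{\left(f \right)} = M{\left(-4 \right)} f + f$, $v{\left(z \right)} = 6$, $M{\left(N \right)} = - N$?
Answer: $518$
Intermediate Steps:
$x{\left(f \right)} = 5 f$ ($x{\left(f \right)} = \left(-1\right) \left(-4\right) f + f = 4 f + f = 5 f$)
$P^{2}{\left(4 \right)} x{\left(v{\left(-3 \right)} \right)} + p = 5^{2} \cdot 5 \cdot 6 - 232 = 25 \cdot 30 - 232 = 750 - 232 = 518$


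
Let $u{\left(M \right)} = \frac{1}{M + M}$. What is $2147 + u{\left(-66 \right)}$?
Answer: $\frac{283403}{132} \approx 2147.0$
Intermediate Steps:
$u{\left(M \right)} = \frac{1}{2 M}$
$2147 + u{\left(-66 \right)} = 2147 + \frac{1}{2 \left(-66\right)} = 2147 + \frac{1}{2} \left(- \frac{1}{66}\right) = 2147 - \frac{1}{132} = \frac{283403}{132}$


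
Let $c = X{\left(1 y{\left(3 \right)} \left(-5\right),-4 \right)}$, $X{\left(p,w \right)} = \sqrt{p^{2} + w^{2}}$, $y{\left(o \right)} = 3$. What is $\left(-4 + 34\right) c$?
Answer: $30 \sqrt{241} \approx 465.73$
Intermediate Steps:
$c = \sqrt{241}$ ($c = \sqrt{\left(1 \cdot 3 \left(-5\right)\right)^{2} + \left(-4\right)^{2}} = \sqrt{\left(3 \left(-5\right)\right)^{2} + 16} = \sqrt{\left(-15\right)^{2} + 16} = \sqrt{225 + 16} = \sqrt{241} \approx 15.524$)
$\left(-4 + 34\right) c = \left(-4 + 34\right) \sqrt{241} = 30 \sqrt{241}$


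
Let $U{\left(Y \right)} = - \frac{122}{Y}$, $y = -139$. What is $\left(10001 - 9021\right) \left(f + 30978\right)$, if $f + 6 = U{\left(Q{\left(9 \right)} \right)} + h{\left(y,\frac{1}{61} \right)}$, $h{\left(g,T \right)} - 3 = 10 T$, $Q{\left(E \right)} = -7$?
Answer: $\frac{1852737180}{61} \approx 3.0373 \cdot 10^{7}$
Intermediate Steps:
$h{\left(g,T \right)} = 3 + 10 T$
$f = \frac{6231}{427}$ ($f = -6 - \left(-3 - \frac{122}{7} - \frac{10}{61}\right) = -6 + \left(\left(-122\right) \left(- \frac{1}{7}\right) + \left(3 + 10 \cdot \frac{1}{61}\right)\right) = -6 + \left(\frac{122}{7} + \left(3 + \frac{10}{61}\right)\right) = -6 + \left(\frac{122}{7} + \frac{193}{61}\right) = -6 + \frac{8793}{427} = \frac{6231}{427} \approx 14.592$)
$\left(10001 - 9021\right) \left(f + 30978\right) = \left(10001 - 9021\right) \left(\frac{6231}{427} + 30978\right) = 980 \cdot \frac{13233837}{427} = \frac{1852737180}{61}$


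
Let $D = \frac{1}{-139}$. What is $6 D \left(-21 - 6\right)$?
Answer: $\frac{162}{139} \approx 1.1655$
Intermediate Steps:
$D = - \frac{1}{139} \approx -0.0071942$
$6 D \left(-21 - 6\right) = 6 \left(- \frac{1}{139}\right) \left(-21 - 6\right) = - \frac{6 \left(-21 - 6\right)}{139} = \left(- \frac{6}{139}\right) \left(-27\right) = \frac{162}{139}$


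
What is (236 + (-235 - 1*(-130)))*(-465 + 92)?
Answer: -48863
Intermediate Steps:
(236 + (-235 - 1*(-130)))*(-465 + 92) = (236 + (-235 + 130))*(-373) = (236 - 105)*(-373) = 131*(-373) = -48863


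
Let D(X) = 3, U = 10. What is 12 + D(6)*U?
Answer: 42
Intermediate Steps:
12 + D(6)*U = 12 + 3*10 = 12 + 30 = 42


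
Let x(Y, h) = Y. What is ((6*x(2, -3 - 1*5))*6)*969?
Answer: 69768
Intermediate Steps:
((6*x(2, -3 - 1*5))*6)*969 = ((6*2)*6)*969 = (12*6)*969 = 72*969 = 69768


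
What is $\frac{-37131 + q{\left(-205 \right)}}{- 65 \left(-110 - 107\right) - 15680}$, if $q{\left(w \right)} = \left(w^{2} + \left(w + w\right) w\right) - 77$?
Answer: $- \frac{88867}{1575} \approx -56.423$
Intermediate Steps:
$q{\left(w \right)} = -77 + 3 w^{2}$ ($q{\left(w \right)} = \left(w^{2} + 2 w w\right) - 77 = \left(w^{2} + 2 w^{2}\right) - 77 = 3 w^{2} - 77 = -77 + 3 w^{2}$)
$\frac{-37131 + q{\left(-205 \right)}}{- 65 \left(-110 - 107\right) - 15680} = \frac{-37131 - \left(77 - 3 \left(-205\right)^{2}\right)}{- 65 \left(-110 - 107\right) - 15680} = \frac{-37131 + \left(-77 + 3 \cdot 42025\right)}{\left(-65\right) \left(-217\right) - 15680} = \frac{-37131 + \left(-77 + 126075\right)}{14105 - 15680} = \frac{-37131 + 125998}{-1575} = 88867 \left(- \frac{1}{1575}\right) = - \frac{88867}{1575}$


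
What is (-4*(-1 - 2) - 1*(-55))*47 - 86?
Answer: 3063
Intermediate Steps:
(-4*(-1 - 2) - 1*(-55))*47 - 86 = (-4*(-3) + 55)*47 - 86 = (12 + 55)*47 - 86 = 67*47 - 86 = 3149 - 86 = 3063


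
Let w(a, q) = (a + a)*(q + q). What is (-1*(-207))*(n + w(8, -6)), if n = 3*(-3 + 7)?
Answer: -37260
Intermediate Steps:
n = 12 (n = 3*4 = 12)
w(a, q) = 4*a*q (w(a, q) = (2*a)*(2*q) = 4*a*q)
(-1*(-207))*(n + w(8, -6)) = (-1*(-207))*(12 + 4*8*(-6)) = 207*(12 - 192) = 207*(-180) = -37260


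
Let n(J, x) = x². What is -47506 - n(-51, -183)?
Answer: -80995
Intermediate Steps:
-47506 - n(-51, -183) = -47506 - 1*(-183)² = -47506 - 1*33489 = -47506 - 33489 = -80995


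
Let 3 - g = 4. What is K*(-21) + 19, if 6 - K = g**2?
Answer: -86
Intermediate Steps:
g = -1 (g = 3 - 1*4 = 3 - 4 = -1)
K = 5 (K = 6 - 1*(-1)**2 = 6 - 1*1 = 6 - 1 = 5)
K*(-21) + 19 = 5*(-21) + 19 = -105 + 19 = -86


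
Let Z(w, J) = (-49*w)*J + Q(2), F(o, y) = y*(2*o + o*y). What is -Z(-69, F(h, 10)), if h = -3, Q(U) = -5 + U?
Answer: 1217163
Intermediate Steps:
Z(w, J) = -3 - 49*J*w (Z(w, J) = (-49*w)*J + (-5 + 2) = -49*J*w - 3 = -3 - 49*J*w)
-Z(-69, F(h, 10)) = -(-3 - 49*(-3*10*(2 + 10))*(-69)) = -(-3 - 49*(-3*10*12)*(-69)) = -(-3 - 49*(-360)*(-69)) = -(-3 - 1217160) = -1*(-1217163) = 1217163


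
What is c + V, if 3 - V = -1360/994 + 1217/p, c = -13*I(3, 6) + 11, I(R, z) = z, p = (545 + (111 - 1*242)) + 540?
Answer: -30300961/474138 ≈ -63.907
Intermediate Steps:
p = 954 (p = (545 + (111 - 242)) + 540 = (545 - 131) + 540 = 414 + 540 = 954)
c = -67 (c = -13*6 + 11 = -78 + 11 = -67)
V = 1466285/474138 (V = 3 - (-1360/994 + 1217/954) = 3 - (-1360*1/994 + 1217*(1/954)) = 3 - (-680/497 + 1217/954) = 3 - 1*(-43871/474138) = 3 + 43871/474138 = 1466285/474138 ≈ 3.0925)
c + V = -67 + 1466285/474138 = -30300961/474138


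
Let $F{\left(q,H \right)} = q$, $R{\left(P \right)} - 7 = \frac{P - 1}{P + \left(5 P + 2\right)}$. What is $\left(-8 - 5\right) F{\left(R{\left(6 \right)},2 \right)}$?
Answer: $- \frac{3523}{38} \approx -92.711$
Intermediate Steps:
$R{\left(P \right)} = 7 + \frac{-1 + P}{2 + 6 P}$ ($R{\left(P \right)} = 7 + \frac{P - 1}{P + \left(5 P + 2\right)} = 7 + \frac{-1 + P}{P + \left(2 + 5 P\right)} = 7 + \frac{-1 + P}{2 + 6 P}$)
$\left(-8 - 5\right) F{\left(R{\left(6 \right)},2 \right)} = \left(-8 - 5\right) \frac{13 + 43 \cdot 6}{2 \left(1 + 3 \cdot 6\right)} = - 13 \frac{13 + 258}{2 \left(1 + 18\right)} = - 13 \cdot \frac{1}{2} \cdot \frac{1}{19} \cdot 271 = \left(-13\right) \frac{271}{38} = - \frac{3523}{38}$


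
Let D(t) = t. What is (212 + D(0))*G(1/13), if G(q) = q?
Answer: 212/13 ≈ 16.308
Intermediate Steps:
(212 + D(0))*G(1/13) = (212 + 0)/13 = 212*(1/13) = 212/13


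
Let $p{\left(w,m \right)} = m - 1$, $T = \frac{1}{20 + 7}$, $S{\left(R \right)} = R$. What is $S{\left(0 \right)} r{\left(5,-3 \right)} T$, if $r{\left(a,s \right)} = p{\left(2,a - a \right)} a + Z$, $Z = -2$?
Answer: $0$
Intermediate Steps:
$T = \frac{1}{27} \approx 0.037037$
$p{\left(w,m \right)} = -1 + m$
$r{\left(a,s \right)} = -2 - a$ ($r{\left(a,s \right)} = \left(-1 + \left(a - a\right)\right) a - 2 = \left(-1 + 0\right) a - 2 = - a - 2 = -2 - a$)
$S{\left(0 \right)} r{\left(5,-3 \right)} T = 0 \left(-2 - 5\right) \frac{1}{27} = 0 \left(-7\right) \frac{1}{27} = 0 \cdot \frac{1}{27} = 0$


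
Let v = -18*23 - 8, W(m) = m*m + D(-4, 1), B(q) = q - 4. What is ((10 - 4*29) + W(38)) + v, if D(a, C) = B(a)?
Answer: 908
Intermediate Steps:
B(q) = -4 + q
D(a, C) = -4 + a
W(m) = -8 + m² (W(m) = m*m + (-4 - 4) = m² - 8 = -8 + m²)
v = -422 (v = -414 - 8 = -422)
((10 - 4*29) + W(38)) + v = ((10 - 4*29) + (-8 + 38²)) - 422 = ((10 - 116) + (-8 + 1444)) - 422 = (-106 + 1436) - 422 = 1330 - 422 = 908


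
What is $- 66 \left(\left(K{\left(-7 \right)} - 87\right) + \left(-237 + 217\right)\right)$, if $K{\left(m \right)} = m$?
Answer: $7524$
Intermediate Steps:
$- 66 \left(\left(K{\left(-7 \right)} - 87\right) + \left(-237 + 217\right)\right) = - 66 \left(\left(-7 - 87\right) + \left(-237 + 217\right)\right) = - 66 \left(-94 - 20\right) = \left(-66\right) \left(-114\right) = 7524$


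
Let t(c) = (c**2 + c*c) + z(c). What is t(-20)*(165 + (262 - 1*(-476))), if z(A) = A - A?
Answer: 722400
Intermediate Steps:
z(A) = 0
t(c) = 2*c**2 (t(c) = (c**2 + c*c) + 0 = (c**2 + c**2) + 0 = 2*c**2 + 0 = 2*c**2)
t(-20)*(165 + (262 - 1*(-476))) = (2*(-20)**2)*(165 + (262 - 1*(-476))) = (2*400)*(165 + (262 + 476)) = 800*(165 + 738) = 800*903 = 722400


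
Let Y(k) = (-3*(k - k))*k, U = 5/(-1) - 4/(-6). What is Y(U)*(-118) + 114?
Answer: 114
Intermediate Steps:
U = -13/3 (U = 5*(-1) - 4*(-1/6) = -5 + 2/3 = -13/3 ≈ -4.3333)
Y(k) = 0 (Y(k) = (-3*0)*k = 0*k = 0)
Y(U)*(-118) + 114 = 0*(-118) + 114 = 0 + 114 = 114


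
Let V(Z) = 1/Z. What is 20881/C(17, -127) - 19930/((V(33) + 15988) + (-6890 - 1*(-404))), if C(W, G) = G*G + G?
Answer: -568108979/716814162 ≈ -0.79255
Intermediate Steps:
C(W, G) = G + G² (C(W, G) = G² + G = G + G²)
20881/C(17, -127) - 19930/((V(33) + 15988) + (-6890 - 1*(-404))) = 20881/((-127*(1 - 127))) - 19930/((1/33 + 15988) + (-6890 - 1*(-404))) = 20881/((-127*(-126))) - 19930/((1/33 + 15988) + (-6890 + 404)) = 20881/16002 - 19930/(527605/33 - 6486) = 20881*(1/16002) - 19930/313567/33 = 2983/2286 - 19930*33/313567 = 2983/2286 - 657690/313567 = -568108979/716814162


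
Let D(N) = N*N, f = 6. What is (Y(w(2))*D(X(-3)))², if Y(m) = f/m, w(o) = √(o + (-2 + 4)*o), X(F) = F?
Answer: 486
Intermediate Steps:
w(o) = √3*√o (w(o) = √(o + 2*o) = √(3*o) = √3*√o)
D(N) = N²
Y(m) = 6/m
(Y(w(2))*D(X(-3)))² = ((6/((√3*√2)))*(-3)²)² = ((6/(√6))*9)² = ((6*(√6/6))*9)² = (√6*9)² = (9*√6)² = 486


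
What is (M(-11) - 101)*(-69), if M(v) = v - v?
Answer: 6969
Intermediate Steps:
M(v) = 0
(M(-11) - 101)*(-69) = (0 - 101)*(-69) = -101*(-69) = 6969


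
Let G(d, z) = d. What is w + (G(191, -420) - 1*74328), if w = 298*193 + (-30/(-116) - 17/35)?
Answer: -33745151/2030 ≈ -16623.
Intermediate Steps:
w = 116752959/2030 (w = 57514 + (-30*(-1/116) - 17*1/35) = 57514 + (15/58 - 17/35) = 57514 - 461/2030 = 116752959/2030 ≈ 57514.)
w + (G(191, -420) - 1*74328) = 116752959/2030 + (191 - 1*74328) = 116752959/2030 + (191 - 74328) = 116752959/2030 - 74137 = -33745151/2030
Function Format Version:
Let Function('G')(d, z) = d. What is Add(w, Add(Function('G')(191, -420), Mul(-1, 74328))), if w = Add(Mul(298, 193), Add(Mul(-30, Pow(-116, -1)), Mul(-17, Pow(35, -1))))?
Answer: Rational(-33745151, 2030) ≈ -16623.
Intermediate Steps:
w = Rational(116752959, 2030) (w = Add(57514, Add(Mul(-30, Rational(-1, 116)), Mul(-17, Rational(1, 35)))) = Add(57514, Add(Rational(15, 58), Rational(-17, 35))) = Add(57514, Rational(-461, 2030)) = Rational(116752959, 2030) ≈ 57514.)
Add(w, Add(Function('G')(191, -420), Mul(-1, 74328))) = Add(Rational(116752959, 2030), Add(191, Mul(-1, 74328))) = Add(Rational(116752959, 2030), Add(191, -74328)) = Add(Rational(116752959, 2030), -74137) = Rational(-33745151, 2030)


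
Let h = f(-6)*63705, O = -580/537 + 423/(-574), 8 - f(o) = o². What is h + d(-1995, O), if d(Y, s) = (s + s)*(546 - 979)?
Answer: -274665714317/154119 ≈ -1.7822e+6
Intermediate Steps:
f(o) = 8 - o²
O = -560071/308238 (O = -580*1/537 + 423*(-1/574) = -580/537 - 423/574 = -560071/308238 ≈ -1.8170)
d(Y, s) = -866*s (d(Y, s) = (2*s)*(-433) = -866*s)
h = -1783740 (h = (8 - 1*(-6)²)*63705 = (8 - 1*36)*63705 = (8 - 36)*63705 = -28*63705 = -1783740)
h + d(-1995, O) = -1783740 - 866*(-560071/308238) = -1783740 + 242510743/154119 = -274665714317/154119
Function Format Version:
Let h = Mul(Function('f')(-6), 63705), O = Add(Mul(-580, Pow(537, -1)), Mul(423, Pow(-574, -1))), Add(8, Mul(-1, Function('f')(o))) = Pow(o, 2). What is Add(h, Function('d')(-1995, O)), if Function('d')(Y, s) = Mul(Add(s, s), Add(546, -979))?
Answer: Rational(-274665714317, 154119) ≈ -1.7822e+6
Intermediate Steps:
Function('f')(o) = Add(8, Mul(-1, Pow(o, 2)))
O = Rational(-560071, 308238) (O = Add(Mul(-580, Rational(1, 537)), Mul(423, Rational(-1, 574))) = Add(Rational(-580, 537), Rational(-423, 574)) = Rational(-560071, 308238) ≈ -1.8170)
Function('d')(Y, s) = Mul(-866, s) (Function('d')(Y, s) = Mul(Mul(2, s), -433) = Mul(-866, s))
h = -1783740 (h = Mul(Add(8, Mul(-1, Pow(-6, 2))), 63705) = Mul(Add(8, Mul(-1, 36)), 63705) = Mul(Add(8, -36), 63705) = Mul(-28, 63705) = -1783740)
Add(h, Function('d')(-1995, O)) = Add(-1783740, Mul(-866, Rational(-560071, 308238))) = Add(-1783740, Rational(242510743, 154119)) = Rational(-274665714317, 154119)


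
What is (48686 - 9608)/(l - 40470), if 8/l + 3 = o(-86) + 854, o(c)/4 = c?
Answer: -9906273/10259141 ≈ -0.96560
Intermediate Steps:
o(c) = 4*c
l = 8/507 (l = 8/(-3 + (4*(-86) + 854)) = 8/(-3 + (-344 + 854)) = 8/(-3 + 510) = 8/507 ≈ 0.015779)
(48686 - 9608)/(l - 40470) = (48686 - 9608)/(8/507 - 40470) = 39078/(-20518282/507) = 39078*(-507/20518282) = -9906273/10259141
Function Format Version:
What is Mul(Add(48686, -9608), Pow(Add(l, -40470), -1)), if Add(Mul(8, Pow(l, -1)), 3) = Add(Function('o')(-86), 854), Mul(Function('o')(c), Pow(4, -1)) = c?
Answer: Rational(-9906273, 10259141) ≈ -0.96560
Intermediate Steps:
Function('o')(c) = Mul(4, c)
l = Rational(8, 507) (l = Mul(8, Pow(Add(-3, Add(Mul(4, -86), 854)), -1)) = Mul(8, Pow(Add(-3, Add(-344, 854)), -1)) = Mul(8, Pow(Add(-3, 510), -1)) = Mul(8, Pow(507, -1)) = Mul(8, Rational(1, 507)) = Rational(8, 507) ≈ 0.015779)
Mul(Add(48686, -9608), Pow(Add(l, -40470), -1)) = Mul(Add(48686, -9608), Pow(Add(Rational(8, 507), -40470), -1)) = Mul(39078, Pow(Rational(-20518282, 507), -1)) = Mul(39078, Rational(-507, 20518282)) = Rational(-9906273, 10259141)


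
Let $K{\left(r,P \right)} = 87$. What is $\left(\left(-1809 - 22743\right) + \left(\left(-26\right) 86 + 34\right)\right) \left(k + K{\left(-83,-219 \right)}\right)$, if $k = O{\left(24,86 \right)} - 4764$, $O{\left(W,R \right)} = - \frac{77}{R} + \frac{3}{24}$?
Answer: $\frac{21525639681}{172} \approx 1.2515 \cdot 10^{8}$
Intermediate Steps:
$O{\left(W,R \right)} = \frac{1}{8} - \frac{77}{R}$ ($O{\left(W,R \right)} = - \frac{77}{R} + 3 \cdot \frac{1}{24} = - \frac{77}{R} + \frac{1}{8} = \frac{1}{8} - \frac{77}{R}$)
$k = - \frac{1639081}{344}$ ($k = \frac{-616 + 86}{8 \cdot 86} - 4764 = \frac{1}{8} \cdot \frac{1}{86} \left(-530\right) - 4764 = - \frac{265}{344} - 4764 = - \frac{1639081}{344} \approx -4764.8$)
$\left(\left(-1809 - 22743\right) + \left(\left(-26\right) 86 + 34\right)\right) \left(k + K{\left(-83,-219 \right)}\right) = \left(\left(-1809 - 22743\right) + \left(\left(-26\right) 86 + 34\right)\right) \left(- \frac{1639081}{344} + 87\right) = \left(\left(-1809 - 22743\right) + \left(-2236 + 34\right)\right) \left(- \frac{1609153}{344}\right) = \left(-24552 - 2202\right) \left(- \frac{1609153}{344}\right) = \left(-26754\right) \left(- \frac{1609153}{344}\right) = \frac{21525639681}{172}$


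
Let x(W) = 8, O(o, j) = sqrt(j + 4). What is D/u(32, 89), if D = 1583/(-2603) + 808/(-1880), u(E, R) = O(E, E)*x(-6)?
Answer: -52909/2446820 ≈ -0.021624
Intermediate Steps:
O(o, j) = sqrt(4 + j)
u(E, R) = 8*sqrt(4 + E) (u(E, R) = sqrt(4 + E)*8 = 8*sqrt(4 + E))
D = -634908/611705 (D = 1583*(-1/2603) + 808*(-1/1880) = -1583/2603 - 101/235 = -634908/611705 ≈ -1.0379)
D/u(32, 89) = -634908*1/(8*sqrt(4 + 32))/611705 = -634908/(611705*(8*sqrt(36))) = -634908/(611705*(8*6)) = -634908/611705/48 = -634908/611705*1/48 = -52909/2446820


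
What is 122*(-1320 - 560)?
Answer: -229360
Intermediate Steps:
122*(-1320 - 560) = 122*(-1880) = -229360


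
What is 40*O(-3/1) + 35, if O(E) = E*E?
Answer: 395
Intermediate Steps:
O(E) = E**2
40*O(-3/1) + 35 = 40*(-3/1)**2 + 35 = 40*(-3*1)**2 + 35 = 40*(-3)**2 + 35 = 40*9 + 35 = 360 + 35 = 395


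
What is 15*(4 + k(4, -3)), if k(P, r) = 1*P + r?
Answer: 75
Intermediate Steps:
k(P, r) = P + r
15*(4 + k(4, -3)) = 15*(4 + (4 - 3)) = 15*(4 + 1) = 15*5 = 75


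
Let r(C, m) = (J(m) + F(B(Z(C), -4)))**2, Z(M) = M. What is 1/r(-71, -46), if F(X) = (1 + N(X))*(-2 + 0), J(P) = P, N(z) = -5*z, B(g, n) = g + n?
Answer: 1/636804 ≈ 1.5703e-6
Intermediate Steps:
F(X) = -2 + 10*X (F(X) = (1 - 5*X)*(-2 + 0) = (1 - 5*X)*(-2) = -2 + 10*X)
r(C, m) = (-42 + m + 10*C)**2 (r(C, m) = (m + (-2 + 10*(C - 4)))**2 = (m + (-2 + 10*(-4 + C)))**2 = (m + (-2 + (-40 + 10*C)))**2 = (m + (-42 + 10*C))**2 = (-42 + m + 10*C)**2)
1/r(-71, -46) = 1/((42 - 1*(-46) - 10*(-71))**2) = 1/((42 + 46 + 710)**2) = 1/(798**2) = 1/636804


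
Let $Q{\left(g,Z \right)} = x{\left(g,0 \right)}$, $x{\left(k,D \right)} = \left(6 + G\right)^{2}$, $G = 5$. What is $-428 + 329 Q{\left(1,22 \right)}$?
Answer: $39381$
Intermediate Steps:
$x{\left(k,D \right)} = 121$ ($x{\left(k,D \right)} = \left(6 + 5\right)^{2} = 11^{2} = 121$)
$Q{\left(g,Z \right)} = 121$
$-428 + 329 Q{\left(1,22 \right)} = -428 + 329 \cdot 121 = -428 + 39809 = 39381$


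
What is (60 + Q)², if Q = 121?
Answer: 32761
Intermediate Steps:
(60 + Q)² = (60 + 121)² = 181² = 32761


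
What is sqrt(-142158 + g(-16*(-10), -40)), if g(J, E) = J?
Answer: I*sqrt(141998) ≈ 376.83*I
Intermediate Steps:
sqrt(-142158 + g(-16*(-10), -40)) = sqrt(-142158 - 16*(-10)) = sqrt(-142158 + 160) = sqrt(-141998) = I*sqrt(141998)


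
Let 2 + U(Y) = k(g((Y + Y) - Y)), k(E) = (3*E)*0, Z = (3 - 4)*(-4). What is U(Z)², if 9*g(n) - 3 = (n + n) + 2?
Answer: 4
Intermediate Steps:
g(n) = 5/9 + 2*n/9 (g(n) = ⅓ + ((n + n) + 2)/9 = ⅓ + (2*n + 2)/9 = ⅓ + (2 + 2*n)/9 = ⅓ + (2/9 + 2*n/9) = 5/9 + 2*n/9)
Z = 4 (Z = -1*(-4) = 4)
k(E) = 0
U(Y) = -2 (U(Y) = -2 + 0 = -2)
U(Z)² = (-2)² = 4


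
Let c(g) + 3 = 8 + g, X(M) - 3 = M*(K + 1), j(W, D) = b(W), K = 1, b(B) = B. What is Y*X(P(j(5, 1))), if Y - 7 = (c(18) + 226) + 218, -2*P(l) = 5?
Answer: -948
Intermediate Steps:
j(W, D) = W
P(l) = -5/2 (P(l) = -½*5 = -5/2)
X(M) = 3 + 2*M (X(M) = 3 + M*(1 + 1) = 3 + M*2 = 3 + 2*M)
c(g) = 5 + g (c(g) = -3 + (8 + g) = 5 + g)
Y = 474 (Y = 7 + (((5 + 18) + 226) + 218) = 7 + ((23 + 226) + 218) = 7 + (249 + 218) = 7 + 467 = 474)
Y*X(P(j(5, 1))) = 474*(3 + 2*(-5/2)) = 474*(3 - 5) = 474*(-2) = -948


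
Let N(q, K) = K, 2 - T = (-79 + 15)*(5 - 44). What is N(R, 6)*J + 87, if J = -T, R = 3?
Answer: 15051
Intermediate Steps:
T = -2494 (T = 2 - (-79 + 15)*(5 - 44) = 2 - (-64)*(-39) = 2 - 1*2496 = 2 - 2496 = -2494)
J = 2494 (J = -1*(-2494) = 2494)
N(R, 6)*J + 87 = 6*2494 + 87 = 14964 + 87 = 15051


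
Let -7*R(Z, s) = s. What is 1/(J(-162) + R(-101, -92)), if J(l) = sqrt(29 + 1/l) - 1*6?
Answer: 56700/174847 - 441*sqrt(9394)/174847 ≈ 0.079825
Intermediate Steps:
R(Z, s) = -s/7
J(l) = -6 + sqrt(29 + 1/l) (J(l) = sqrt(29 + 1/l) - 6 = -6 + sqrt(29 + 1/l))
1/(J(-162) + R(-101, -92)) = 1/((-6 + sqrt(29 + 1/(-162))) - 1/7*(-92)) = 1/((-6 + sqrt(29 - 1/162)) + 92/7) = 1/((-6 + sqrt(4697/162)) + 92/7) = 1/((-6 + sqrt(9394)/18) + 92/7) = 1/(50/7 + sqrt(9394)/18)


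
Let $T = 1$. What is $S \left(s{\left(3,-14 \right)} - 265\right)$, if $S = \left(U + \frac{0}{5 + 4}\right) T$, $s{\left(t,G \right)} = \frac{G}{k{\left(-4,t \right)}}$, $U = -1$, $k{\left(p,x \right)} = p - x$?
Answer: $263$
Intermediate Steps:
$s{\left(t,G \right)} = \frac{G}{-4 - t}$
$S = -1$ ($S = \left(-1 + \frac{0}{5 + 4}\right) 1 = \left(-1 + \frac{0}{9}\right) 1 = \left(-1 + 0 \cdot \frac{1}{9}\right) 1 = \left(-1 + 0\right) 1 = \left(-1\right) 1 = -1$)
$S \left(s{\left(3,-14 \right)} - 265\right) = - (\left(-1\right) \left(-14\right) \frac{1}{4 + 3} - 265) = - (\left(-1\right) \left(-14\right) \frac{1}{7} - 265) = - (2 - 265) = \left(-1\right) \left(-263\right) = 263$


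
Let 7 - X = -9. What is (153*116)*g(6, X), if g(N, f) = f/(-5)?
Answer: -283968/5 ≈ -56794.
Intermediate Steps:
X = 16 (X = 7 - 1*(-9) = 7 + 9 = 16)
g(N, f) = -f/5 (g(N, f) = f*(-1/5) = -f/5)
(153*116)*g(6, X) = (153*116)*(-1/5*16) = 17748*(-16/5) = -283968/5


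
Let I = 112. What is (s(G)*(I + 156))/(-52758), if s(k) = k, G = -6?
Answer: 268/8793 ≈ 0.030479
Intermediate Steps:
(s(G)*(I + 156))/(-52758) = -6*(112 + 156)/(-52758) = -6*268*(-1/52758) = -1608*(-1/52758) = 268/8793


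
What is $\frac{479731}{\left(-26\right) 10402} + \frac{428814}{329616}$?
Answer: $- \frac{27879239}{58958536} \approx -0.47286$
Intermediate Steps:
$\frac{479731}{\left(-26\right) 10402} + \frac{428814}{329616} = \frac{479731}{-270452} + 428814 \cdot \frac{1}{329616} = 479731 \left(- \frac{1}{270452}\right) + \frac{7941}{6104} = - \frac{68533}{38636} + \frac{7941}{6104} = - \frac{27879239}{58958536}$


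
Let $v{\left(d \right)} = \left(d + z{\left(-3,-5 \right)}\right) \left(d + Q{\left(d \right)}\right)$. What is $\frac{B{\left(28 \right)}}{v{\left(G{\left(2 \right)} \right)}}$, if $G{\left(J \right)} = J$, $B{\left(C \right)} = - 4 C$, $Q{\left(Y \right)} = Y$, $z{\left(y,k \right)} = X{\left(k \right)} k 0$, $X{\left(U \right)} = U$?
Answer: $-14$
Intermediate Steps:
$z{\left(y,k \right)} = 0$ ($z{\left(y,k \right)} = k k 0 = k^{2} \cdot 0 = 0$)
$v{\left(d \right)} = 2 d^{2}$ ($v{\left(d \right)} = \left(d + 0\right) \left(d + d\right) = d 2 d = 2 d^{2}$)
$\frac{B{\left(28 \right)}}{v{\left(G{\left(2 \right)} \right)}} = \frac{\left(-4\right) 28}{2 \cdot 2^{2}} = - \frac{112}{2 \cdot 4} = - \frac{112}{8} = \left(-112\right) \frac{1}{8} = -14$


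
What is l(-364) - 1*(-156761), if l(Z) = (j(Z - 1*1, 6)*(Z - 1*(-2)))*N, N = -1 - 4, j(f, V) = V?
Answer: 167621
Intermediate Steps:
N = -5
l(Z) = -60 - 30*Z (l(Z) = (6*(Z - 1*(-2)))*(-5) = (6*(Z + 2))*(-5) = (6*(2 + Z))*(-5) = (12 + 6*Z)*(-5) = -60 - 30*Z)
l(-364) - 1*(-156761) = (-60 - 30*(-364)) - 1*(-156761) = (-60 + 10920) + 156761 = 10860 + 156761 = 167621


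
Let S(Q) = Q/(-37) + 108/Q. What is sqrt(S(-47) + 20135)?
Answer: sqrt(60887568742)/1739 ≈ 141.89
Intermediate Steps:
S(Q) = 108/Q - Q/37 (S(Q) = Q*(-1/37) + 108/Q = -Q/37 + 108/Q = 108/Q - Q/37)
sqrt(S(-47) + 20135) = sqrt((108/(-47) - 1/37*(-47)) + 20135) = sqrt((108*(-1/47) + 47/37) + 20135) = sqrt((-108/47 + 47/37) + 20135) = sqrt(-1787/1739 + 20135) = sqrt(35012978/1739) = sqrt(60887568742)/1739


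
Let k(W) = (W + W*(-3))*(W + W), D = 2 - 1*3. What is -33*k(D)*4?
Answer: 528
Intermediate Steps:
D = -1 (D = 2 - 3 = -1)
k(W) = -4*W² (k(W) = (W - 3*W)*(2*W) = (-2*W)*(2*W) = -4*W²)
-33*k(D)*4 = -(-132)*(-1)²*4 = -(-132)*4 = -33*(-4)*4 = 132*4 = 528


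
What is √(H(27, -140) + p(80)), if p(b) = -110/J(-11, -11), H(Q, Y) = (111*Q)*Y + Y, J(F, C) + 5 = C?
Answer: I*√6715410/4 ≈ 647.85*I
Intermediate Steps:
J(F, C) = -5 + C
H(Q, Y) = Y + 111*Q*Y (H(Q, Y) = 111*Q*Y + Y = Y + 111*Q*Y)
p(b) = 55/8 (p(b) = -110/(-5 - 11) = -110/(-16) = -110*(-1/16) = 55/8)
√(H(27, -140) + p(80)) = √(-140*(1 + 111*27) + 55/8) = √(-140*(1 + 2997) + 55/8) = √(-140*2998 + 55/8) = √(-419720 + 55/8) = √(-3357705/8) = I*√6715410/4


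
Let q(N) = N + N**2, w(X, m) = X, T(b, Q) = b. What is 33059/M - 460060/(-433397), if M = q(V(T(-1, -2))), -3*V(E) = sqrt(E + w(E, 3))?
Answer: -128943982147/4767367 + 892593*I*sqrt(2)/22 ≈ -27047.0 + 57378.0*I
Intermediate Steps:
V(E) = -sqrt(2)*sqrt(E)/3 (V(E) = -sqrt(E + E)/3 = -sqrt(2)*sqrt(E)/3)
M = -I*sqrt(2)*(1 - I*sqrt(2)/3)/3 (M = (-sqrt(2)*sqrt(-1)/3)*(1 - sqrt(2)*sqrt(-1)/3) = (-sqrt(2)*I/3)*(1 - sqrt(2)*I/3) = (-I*sqrt(2)/3)*(1 - I*sqrt(2)/3) = -I*sqrt(2)*(1 - I*sqrt(2)/3)/3 ≈ -0.22222 - 0.4714*I)
33059/M - 460060/(-433397) = 33059/(-2/9 - I*sqrt(2)/3) - 460060/(-433397) = 33059/(-2/9 - I*sqrt(2)/3) - 460060*(-1/433397) = 33059/(-2/9 - I*sqrt(2)/3) + 460060/433397 = 460060/433397 + 33059/(-2/9 - I*sqrt(2)/3)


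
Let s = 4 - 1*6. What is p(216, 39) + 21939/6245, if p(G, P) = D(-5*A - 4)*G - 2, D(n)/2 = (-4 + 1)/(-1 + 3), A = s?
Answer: -4037311/6245 ≈ -646.49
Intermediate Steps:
s = -2 (s = 4 - 6 = -2)
A = -2
D(n) = -3 (D(n) = 2*((-4 + 1)/(-1 + 3)) = 2*(-3/2) = -3)
p(G, P) = -2 - 3*G (p(G, P) = -3*G - 2 = -2 - 3*G)
p(216, 39) + 21939/6245 = (-2 - 3*216) + 21939/6245 = (-2 - 648) + 21939*(1/6245) = -650 + 21939/6245 = -4037311/6245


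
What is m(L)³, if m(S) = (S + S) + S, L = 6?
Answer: 5832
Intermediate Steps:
m(S) = 3*S (m(S) = 2*S + S = 3*S)
m(L)³ = (3*6)³ = 18³ = 5832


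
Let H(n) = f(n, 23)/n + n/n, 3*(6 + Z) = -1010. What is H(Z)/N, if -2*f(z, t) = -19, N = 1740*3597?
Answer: 1999/12868051680 ≈ 1.5535e-7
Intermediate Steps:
N = 6258780
f(z, t) = 19/2 (f(z, t) = -½*(-19) = 19/2)
Z = -1028/3 (Z = -6 + (⅓)*(-1010) = -6 - 1010/3 = -1028/3 ≈ -342.67)
H(n) = 1 + 19/(2*n) (H(n) = 19/(2*n) + n/n = 19/(2*n) + 1 = 1 + 19/(2*n))
H(Z)/N = ((19/2 - 1028/3)/(-1028/3))/6258780 = -3/1028*(-1999/6)*(1/6258780) = (1999/2056)*(1/6258780) = 1999/12868051680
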